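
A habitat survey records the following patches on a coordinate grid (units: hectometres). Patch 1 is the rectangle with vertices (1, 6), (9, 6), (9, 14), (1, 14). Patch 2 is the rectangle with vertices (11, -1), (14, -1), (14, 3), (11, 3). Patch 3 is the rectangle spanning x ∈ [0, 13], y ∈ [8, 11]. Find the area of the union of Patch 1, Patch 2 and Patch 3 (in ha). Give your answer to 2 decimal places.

By inclusion–exclusion:
Individual areas: |Patch 1| = 64, |Patch 2| = 12, |Patch 3| = 39.
|Patch 1∩Patch 2| = 0 (no overlap).
|Patch 1∩Patch 3|: x∈[1,9], y∈[8,11] → 8·3 = 24.
|Patch 2∩Patch 3| = 0 (no overlap).
|Patch 1∩Patch 2∩Patch 3| = 0.
|Patch 1 ∪ Patch 2 ∪ Patch 3| = 115 − 24 + 0 = 91.00.

91.00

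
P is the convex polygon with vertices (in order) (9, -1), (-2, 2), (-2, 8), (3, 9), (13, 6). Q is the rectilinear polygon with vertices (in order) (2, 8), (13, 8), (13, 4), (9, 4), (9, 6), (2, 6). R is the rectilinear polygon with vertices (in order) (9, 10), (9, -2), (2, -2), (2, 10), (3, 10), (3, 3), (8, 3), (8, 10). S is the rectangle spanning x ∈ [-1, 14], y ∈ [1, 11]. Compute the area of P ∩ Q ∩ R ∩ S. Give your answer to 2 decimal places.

3.35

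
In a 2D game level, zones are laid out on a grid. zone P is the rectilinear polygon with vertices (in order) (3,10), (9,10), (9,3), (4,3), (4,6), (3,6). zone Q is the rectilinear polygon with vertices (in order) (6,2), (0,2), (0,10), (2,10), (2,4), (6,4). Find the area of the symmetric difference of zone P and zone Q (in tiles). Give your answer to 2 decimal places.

59.00

|zone P| = 39, |zone Q| = 24, |zone P∩zone Q| = 2.
|zone P △ zone Q| = |zone P| + |zone Q| − 2·|zone P∩zone Q| = 39 + 24 − 4 = 59.00.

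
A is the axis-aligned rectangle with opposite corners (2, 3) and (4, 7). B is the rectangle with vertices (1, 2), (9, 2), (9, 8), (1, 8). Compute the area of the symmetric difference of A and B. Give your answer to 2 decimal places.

40.00

|A∩B|: x∈[2,4], y∈[3,7] → 2·4 = 8.
|A △ B| = |A| + |B| − 2·|A∩B| = 8 + 48 − 16 = 40.00.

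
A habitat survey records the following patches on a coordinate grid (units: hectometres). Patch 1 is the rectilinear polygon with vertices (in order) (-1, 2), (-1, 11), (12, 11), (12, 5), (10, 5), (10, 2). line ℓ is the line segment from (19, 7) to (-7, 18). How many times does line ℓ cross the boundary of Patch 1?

The segment meets the boundary at (9.545,11), (12,9.962).

2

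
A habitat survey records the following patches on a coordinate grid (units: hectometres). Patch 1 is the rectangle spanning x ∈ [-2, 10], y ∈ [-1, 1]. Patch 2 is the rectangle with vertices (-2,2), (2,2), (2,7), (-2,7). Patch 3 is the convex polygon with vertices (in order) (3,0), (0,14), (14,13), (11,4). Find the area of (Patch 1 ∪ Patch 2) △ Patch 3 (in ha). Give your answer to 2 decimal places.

|Patch 1 ∪ Patch 2| = 44.
|(Patch 1 ∪ Patch 2) ∩ Patch 3| = 1.6905.
|(Patch 1 ∪ Patch 2) △ Patch 3| = 44 + 126.5 − 3.381 = 167.12.

167.12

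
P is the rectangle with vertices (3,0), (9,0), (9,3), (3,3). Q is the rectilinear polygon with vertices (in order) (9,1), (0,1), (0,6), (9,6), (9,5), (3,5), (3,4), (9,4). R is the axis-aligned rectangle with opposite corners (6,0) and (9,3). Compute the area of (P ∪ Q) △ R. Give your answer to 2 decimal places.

36.00

|P ∪ Q| = 45.
|(P ∪ Q) ∩ R| = 9.
|(P ∪ Q) △ R| = 45 + 9 − 18 = 36.00.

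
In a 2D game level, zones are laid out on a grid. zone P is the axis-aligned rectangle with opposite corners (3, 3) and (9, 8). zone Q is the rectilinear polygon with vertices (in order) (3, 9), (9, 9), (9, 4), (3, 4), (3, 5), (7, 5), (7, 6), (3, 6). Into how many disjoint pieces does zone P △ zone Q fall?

zone P △ zone Q splits into 3 disjoint pieces (area 6, area 6, area 4).

3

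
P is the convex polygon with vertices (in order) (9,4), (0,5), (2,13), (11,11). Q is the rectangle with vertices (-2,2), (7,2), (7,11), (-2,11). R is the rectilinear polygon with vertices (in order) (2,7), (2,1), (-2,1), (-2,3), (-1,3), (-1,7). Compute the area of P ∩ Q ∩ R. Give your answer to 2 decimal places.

3.72

The intersection is the polygon with vertices (0.5,7), (2,7), (2,4.778), (0,5).
By the shoelace formula its area is 3.72.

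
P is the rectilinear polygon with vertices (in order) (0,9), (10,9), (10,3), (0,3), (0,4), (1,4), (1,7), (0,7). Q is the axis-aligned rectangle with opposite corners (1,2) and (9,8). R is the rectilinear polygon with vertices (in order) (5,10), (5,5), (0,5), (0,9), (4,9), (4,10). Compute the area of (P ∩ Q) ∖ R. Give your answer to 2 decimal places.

28.00

|P ∩ Q| = 40.
|(P ∩ Q) ∩ R| = 12.
|(P ∩ Q) ∖ R| = 40 − 12 = 28.00.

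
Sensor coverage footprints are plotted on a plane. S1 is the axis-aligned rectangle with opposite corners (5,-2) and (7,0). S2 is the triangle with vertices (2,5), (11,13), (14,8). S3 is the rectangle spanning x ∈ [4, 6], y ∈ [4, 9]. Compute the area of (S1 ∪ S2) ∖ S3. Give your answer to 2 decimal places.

34.67

|S1 ∪ S2| = 38.5.
|(S1 ∪ S2) ∩ S3| = 3.8333.
|(S1 ∪ S2) ∖ S3| = 38.5 − 3.8333 = 34.67.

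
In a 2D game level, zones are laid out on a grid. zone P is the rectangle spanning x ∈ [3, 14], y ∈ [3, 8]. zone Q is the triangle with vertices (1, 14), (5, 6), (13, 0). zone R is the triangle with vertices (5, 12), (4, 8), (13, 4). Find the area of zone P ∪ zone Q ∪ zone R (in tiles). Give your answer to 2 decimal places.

71.50

By inclusion–exclusion:
Individual areas: |zone P| = 55, |zone Q| = 20, |zone R| = 20.
|zone P∩zone Q| = 11.4286.
|zone P∩zone R| = 10.
|zone Q∩zone R| = 3.7221.
|zone P∩zone Q∩zone R| = 1.6484.
|zone P ∪ zone Q ∪ zone R| = 95 − 25.1507 + 1.6484 = 71.50.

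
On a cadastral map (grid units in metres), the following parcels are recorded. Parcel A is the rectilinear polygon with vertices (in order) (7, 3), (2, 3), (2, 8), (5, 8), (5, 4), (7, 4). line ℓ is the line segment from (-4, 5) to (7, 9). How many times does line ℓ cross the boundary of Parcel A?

The segment meets the boundary at (4.25,8), (2,7.182).

2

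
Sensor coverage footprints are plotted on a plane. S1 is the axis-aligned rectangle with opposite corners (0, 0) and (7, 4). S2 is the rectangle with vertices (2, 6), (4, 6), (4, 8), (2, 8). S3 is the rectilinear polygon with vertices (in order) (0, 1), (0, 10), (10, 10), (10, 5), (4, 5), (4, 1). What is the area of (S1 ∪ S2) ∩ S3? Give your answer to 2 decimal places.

16.00

|S1 ∪ S2| = 32.
|(S1 ∪ S2) ∩ S3| = 16.00.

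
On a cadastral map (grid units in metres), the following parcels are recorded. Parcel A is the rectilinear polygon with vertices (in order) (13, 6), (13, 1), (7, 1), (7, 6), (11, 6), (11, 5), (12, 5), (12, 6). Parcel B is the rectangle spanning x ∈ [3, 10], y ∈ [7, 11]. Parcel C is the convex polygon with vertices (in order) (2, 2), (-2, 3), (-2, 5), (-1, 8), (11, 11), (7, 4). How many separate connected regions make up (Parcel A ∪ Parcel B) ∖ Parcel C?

3

(Parcel A ∪ Parcel B) ∖ Parcel C splits into 3 disjoint pieces (area 27.8571, area 1.4464, area 7.875).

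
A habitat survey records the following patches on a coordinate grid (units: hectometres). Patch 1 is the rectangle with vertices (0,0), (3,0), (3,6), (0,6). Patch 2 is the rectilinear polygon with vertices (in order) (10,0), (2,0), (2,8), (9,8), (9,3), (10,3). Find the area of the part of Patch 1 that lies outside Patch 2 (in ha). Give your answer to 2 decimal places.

12.00

|Patch 1| = 18, |Patch 1∩Patch 2| = 6.
|Patch 1 ∖ Patch 2| = |Patch 1| − |Patch 1∩Patch 2| = 18 − 6 = 12.00.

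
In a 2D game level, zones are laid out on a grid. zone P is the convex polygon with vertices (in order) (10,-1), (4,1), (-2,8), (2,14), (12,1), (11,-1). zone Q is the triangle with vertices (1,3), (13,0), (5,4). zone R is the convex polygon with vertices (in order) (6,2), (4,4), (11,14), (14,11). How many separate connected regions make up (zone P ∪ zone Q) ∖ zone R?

(zone P ∪ zone Q) ∖ zone R is a single connected region.

1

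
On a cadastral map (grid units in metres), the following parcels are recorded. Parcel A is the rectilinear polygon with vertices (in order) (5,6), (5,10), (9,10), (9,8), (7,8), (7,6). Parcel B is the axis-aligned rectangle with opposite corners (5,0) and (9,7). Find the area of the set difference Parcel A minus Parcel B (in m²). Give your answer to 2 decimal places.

10.00

|Parcel A| = 12, |Parcel A∩Parcel B| = 2.
|Parcel A ∖ Parcel B| = |Parcel A| − |Parcel A∩Parcel B| = 12 − 2 = 10.00.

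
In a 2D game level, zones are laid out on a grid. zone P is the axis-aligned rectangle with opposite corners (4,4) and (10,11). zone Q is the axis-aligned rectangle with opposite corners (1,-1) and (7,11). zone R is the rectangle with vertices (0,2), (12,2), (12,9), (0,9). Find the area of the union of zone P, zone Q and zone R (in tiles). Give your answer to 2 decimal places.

120.00

By inclusion–exclusion:
Individual areas: |zone P| = 42, |zone Q| = 72, |zone R| = 84.
|zone P∩zone Q|: x∈[4,7], y∈[4,11] → 3·7 = 21.
|zone P∩zone R|: x∈[4,10], y∈[4,9] → 6·5 = 30.
|zone Q∩zone R|: x∈[1,7], y∈[2,9] → 6·7 = 42.
|zone P∩zone Q∩zone R| = 15.
|zone P ∪ zone Q ∪ zone R| = 198 − 93 + 15 = 120.00.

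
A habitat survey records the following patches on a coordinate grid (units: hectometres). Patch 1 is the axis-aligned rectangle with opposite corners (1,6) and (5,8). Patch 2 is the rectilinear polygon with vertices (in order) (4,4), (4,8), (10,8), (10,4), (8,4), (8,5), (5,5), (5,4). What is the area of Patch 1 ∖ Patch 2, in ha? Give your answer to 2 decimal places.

6.00

|Patch 1| = 8, |Patch 1∩Patch 2| = 2.
|Patch 1 ∖ Patch 2| = |Patch 1| − |Patch 1∩Patch 2| = 8 − 2 = 6.00.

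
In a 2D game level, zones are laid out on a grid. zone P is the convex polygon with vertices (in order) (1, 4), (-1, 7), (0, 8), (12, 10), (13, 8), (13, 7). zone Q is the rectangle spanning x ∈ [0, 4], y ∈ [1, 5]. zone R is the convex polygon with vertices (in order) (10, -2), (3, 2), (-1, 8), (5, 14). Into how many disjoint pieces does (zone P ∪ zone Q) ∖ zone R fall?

(zone P ∪ zone Q) ∖ zone R splits into 2 disjoint pieces (area 11.181, area 19.1421).

2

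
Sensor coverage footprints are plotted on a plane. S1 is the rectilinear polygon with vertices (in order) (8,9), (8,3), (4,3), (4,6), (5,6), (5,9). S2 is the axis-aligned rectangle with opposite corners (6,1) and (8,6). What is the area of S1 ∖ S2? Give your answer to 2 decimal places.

15.00

|S1| = 21, |S1∩S2| = 6.
|S1 ∖ S2| = |S1| − |S1∩S2| = 21 − 6 = 15.00.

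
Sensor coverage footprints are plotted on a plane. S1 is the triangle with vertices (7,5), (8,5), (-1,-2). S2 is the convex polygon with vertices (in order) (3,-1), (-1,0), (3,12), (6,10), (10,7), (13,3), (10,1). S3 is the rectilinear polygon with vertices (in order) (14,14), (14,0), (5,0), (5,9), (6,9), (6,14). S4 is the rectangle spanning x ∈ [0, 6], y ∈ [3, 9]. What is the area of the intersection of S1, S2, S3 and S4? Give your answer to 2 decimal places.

The intersection is the polygon with vertices (5,3.25), (6,4.125), (6,3.444), (5.429,3), (5,3).
By the shoelace formula its area is 0.56.

0.56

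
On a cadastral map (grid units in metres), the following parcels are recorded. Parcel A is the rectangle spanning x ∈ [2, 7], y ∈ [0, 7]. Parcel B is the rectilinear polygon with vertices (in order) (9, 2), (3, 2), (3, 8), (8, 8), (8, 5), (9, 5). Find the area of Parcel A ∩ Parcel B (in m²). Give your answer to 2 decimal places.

The intersection is the polygon with vertices (7,7), (7,2), (3,2), (3,7).
By the shoelace formula its area is 20.00.

20.00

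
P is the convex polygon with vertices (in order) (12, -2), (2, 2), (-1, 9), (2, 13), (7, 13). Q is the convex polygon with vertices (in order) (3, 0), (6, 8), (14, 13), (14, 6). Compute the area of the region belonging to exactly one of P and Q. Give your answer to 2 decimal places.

|P| = 109, |Q| = 63, |P∩Q| = 28.877.
|P △ Q| = |P| + |Q| − 2·|P∩Q| = 109 + 63 − 57.754 = 114.25.

114.25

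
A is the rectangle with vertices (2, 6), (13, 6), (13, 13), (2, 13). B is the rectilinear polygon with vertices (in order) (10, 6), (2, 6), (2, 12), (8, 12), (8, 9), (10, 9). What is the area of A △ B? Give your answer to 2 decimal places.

|A| = 77, |B| = 42, |A∩B| = 42.
|A △ B| = |A| + |B| − 2·|A∩B| = 77 + 42 − 84 = 35.00.

35.00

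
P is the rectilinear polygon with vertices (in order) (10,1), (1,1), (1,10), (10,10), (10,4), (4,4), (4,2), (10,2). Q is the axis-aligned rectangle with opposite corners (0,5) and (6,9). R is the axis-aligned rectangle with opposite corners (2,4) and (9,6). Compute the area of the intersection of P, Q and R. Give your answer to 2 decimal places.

The intersection is the polygon with vertices (6,5), (2,5), (2,6), (6,6).
By the shoelace formula its area is 4.00.

4.00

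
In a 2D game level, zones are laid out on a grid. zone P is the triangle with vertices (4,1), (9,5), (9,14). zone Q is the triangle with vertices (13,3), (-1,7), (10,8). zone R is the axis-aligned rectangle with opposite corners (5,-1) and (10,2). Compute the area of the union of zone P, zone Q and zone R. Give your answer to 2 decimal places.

By inclusion–exclusion:
Individual areas: |zone P| = 22.5, |zone Q| = 29, |zone R| = 15.
|zone P∩zone Q| = 9.1039.
|zone P∩zone R| = 0.025.
|zone Q∩zone R| = 0.
|zone P∩zone Q∩zone R| = 0.
|zone P ∪ zone Q ∪ zone R| = 66.5 − 9.1289 + 0 = 57.37.

57.37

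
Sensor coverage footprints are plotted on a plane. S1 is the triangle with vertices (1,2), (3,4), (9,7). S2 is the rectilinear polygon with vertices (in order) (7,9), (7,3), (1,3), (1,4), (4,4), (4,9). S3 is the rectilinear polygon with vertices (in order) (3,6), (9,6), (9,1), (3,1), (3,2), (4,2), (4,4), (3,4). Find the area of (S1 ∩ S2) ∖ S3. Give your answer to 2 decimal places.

|S1 ∩ S2| = 2.2.
|(S1 ∩ S2) ∩ S3| = 1.3125.
|(S1 ∩ S2) ∖ S3| = 2.2 − 1.3125 = 0.89.

0.89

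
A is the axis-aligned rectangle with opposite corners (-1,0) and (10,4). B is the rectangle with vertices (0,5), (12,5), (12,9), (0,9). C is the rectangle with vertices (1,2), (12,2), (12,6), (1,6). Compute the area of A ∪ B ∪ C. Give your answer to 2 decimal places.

107.00

By inclusion–exclusion:
Individual areas: |A| = 44, |B| = 48, |C| = 44.
|A∩B| = 0 (no overlap).
|A∩C|: x∈[1,10], y∈[2,4] → 9·2 = 18.
|B∩C|: x∈[1,12], y∈[5,6] → 11·1 = 11.
|A∩B∩C| = 0.
|A ∪ B ∪ C| = 136 − 29 + 0 = 107.00.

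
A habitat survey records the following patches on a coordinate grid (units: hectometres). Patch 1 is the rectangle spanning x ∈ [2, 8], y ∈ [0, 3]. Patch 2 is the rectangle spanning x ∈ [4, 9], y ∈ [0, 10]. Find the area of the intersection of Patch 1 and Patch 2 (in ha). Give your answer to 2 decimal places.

|Patch 1∩Patch 2|: x∈[4,8], y∈[0,3] → 4·3 = 12.

12.00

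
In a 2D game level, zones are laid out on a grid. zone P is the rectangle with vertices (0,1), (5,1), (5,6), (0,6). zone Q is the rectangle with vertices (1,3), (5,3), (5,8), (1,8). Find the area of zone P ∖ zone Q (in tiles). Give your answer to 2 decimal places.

|zone P∩zone Q|: x∈[1,5], y∈[3,6] → 4·3 = 12.
|zone P| = 25.
|zone P ∖ zone Q| = |zone P| − |zone P∩zone Q| = 25 − 12 = 13.00.

13.00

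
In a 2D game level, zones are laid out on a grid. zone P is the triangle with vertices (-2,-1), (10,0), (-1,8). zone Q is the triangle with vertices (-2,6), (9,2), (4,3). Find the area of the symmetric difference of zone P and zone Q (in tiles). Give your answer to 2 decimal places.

50.46

|zone P| = 53.5, |zone Q| = 4.5, |zone P∩zone Q| = 3.7712.
|zone P △ zone Q| = |zone P| + |zone Q| − 2·|zone P∩zone Q| = 53.5 + 4.5 − 7.5424 = 50.46.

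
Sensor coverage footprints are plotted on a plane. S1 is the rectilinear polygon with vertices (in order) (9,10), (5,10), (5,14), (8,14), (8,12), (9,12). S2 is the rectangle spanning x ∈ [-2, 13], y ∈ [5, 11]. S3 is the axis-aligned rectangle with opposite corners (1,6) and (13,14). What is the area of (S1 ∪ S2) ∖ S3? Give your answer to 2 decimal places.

30.00

|S1 ∪ S2| = 100.
|(S1 ∪ S2) ∩ S3| = 70.
|(S1 ∪ S2) ∖ S3| = 100 − 70 = 30.00.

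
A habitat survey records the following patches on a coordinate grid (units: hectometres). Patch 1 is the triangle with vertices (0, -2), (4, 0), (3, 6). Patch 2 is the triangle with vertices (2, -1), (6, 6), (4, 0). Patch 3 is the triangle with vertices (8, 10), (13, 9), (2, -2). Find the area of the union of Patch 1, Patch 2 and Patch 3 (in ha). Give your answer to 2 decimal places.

By inclusion–exclusion:
Individual areas: |Patch 1| = 13, |Patch 2| = 5, |Patch 3| = 33.
|Patch 1∩Patch 2| = 2.0968.
|Patch 1∩Patch 3| = 1.0833.
|Patch 2∩Patch 3| = 3.3333.
|Patch 1∩Patch 2∩Patch 3| = 1.0833.
|Patch 1 ∪ Patch 2 ∪ Patch 3| = 51 − 6.5134 + 1.0833 = 45.57.

45.57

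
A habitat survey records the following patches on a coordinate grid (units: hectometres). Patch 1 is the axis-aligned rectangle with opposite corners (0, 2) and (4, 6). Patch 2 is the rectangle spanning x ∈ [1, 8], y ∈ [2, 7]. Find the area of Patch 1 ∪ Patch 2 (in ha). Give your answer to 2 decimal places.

By inclusion–exclusion:
Individual areas: |Patch 1| = 16, |Patch 2| = 35.
|Patch 1∩Patch 2|: x∈[1,4], y∈[2,6] → 3·4 = 12.
|Patch 1 ∪ Patch 2| = 51 − 12 = 39.00.

39.00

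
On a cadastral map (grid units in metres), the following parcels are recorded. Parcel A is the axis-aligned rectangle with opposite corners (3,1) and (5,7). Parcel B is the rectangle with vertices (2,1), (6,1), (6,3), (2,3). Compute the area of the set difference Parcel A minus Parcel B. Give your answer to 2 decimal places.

|Parcel A∩Parcel B|: x∈[3,5], y∈[1,3] → 2·2 = 4.
|Parcel A| = 12.
|Parcel A ∖ Parcel B| = |Parcel A| − |Parcel A∩Parcel B| = 12 − 4 = 8.00.

8.00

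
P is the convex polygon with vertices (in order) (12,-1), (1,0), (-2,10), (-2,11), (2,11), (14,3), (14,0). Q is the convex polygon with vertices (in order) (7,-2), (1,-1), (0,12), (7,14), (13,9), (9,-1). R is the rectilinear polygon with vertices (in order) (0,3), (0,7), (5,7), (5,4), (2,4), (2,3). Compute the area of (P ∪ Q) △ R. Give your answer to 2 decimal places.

|P ∪ Q| = 181.4606.
|(P ∪ Q) ∩ R| = 16.9833.
|(P ∪ Q) △ R| = 181.4606 + 17 − 33.9667 = 164.49.

164.49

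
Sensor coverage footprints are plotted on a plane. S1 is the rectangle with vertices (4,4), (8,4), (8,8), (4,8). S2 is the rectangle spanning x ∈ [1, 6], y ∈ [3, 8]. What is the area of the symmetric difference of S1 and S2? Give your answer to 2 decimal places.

25.00

|S1∩S2|: x∈[4,6], y∈[4,8] → 2·4 = 8.
|S1 △ S2| = |S1| + |S2| − 2·|S1∩S2| = 16 + 25 − 16 = 25.00.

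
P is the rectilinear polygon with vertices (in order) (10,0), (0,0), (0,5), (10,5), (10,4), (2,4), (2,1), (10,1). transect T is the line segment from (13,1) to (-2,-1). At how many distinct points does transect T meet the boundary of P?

The segment meets the boundary at (5.5,0), (10,0.6).

2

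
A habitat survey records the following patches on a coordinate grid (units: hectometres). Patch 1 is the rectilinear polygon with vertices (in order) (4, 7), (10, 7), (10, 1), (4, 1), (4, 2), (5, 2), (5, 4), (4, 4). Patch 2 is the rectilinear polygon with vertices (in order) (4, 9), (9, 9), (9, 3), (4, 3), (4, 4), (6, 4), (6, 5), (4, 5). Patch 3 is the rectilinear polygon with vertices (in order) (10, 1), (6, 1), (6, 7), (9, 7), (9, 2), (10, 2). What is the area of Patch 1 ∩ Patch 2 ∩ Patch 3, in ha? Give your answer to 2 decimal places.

12.00

The intersection is the polygon with vertices (9,3), (6,3), (6,4), (6,5), (6,7), (9,7).
By the shoelace formula its area is 12.00.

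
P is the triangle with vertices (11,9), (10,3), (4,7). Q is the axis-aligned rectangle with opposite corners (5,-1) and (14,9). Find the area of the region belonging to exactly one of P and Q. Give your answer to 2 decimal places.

70.95

|P| = 20, |Q| = 90, |P∩Q| = 19.5238.
|P △ Q| = |P| + |Q| − 2·|P∩Q| = 20 + 90 − 39.0476 = 70.95.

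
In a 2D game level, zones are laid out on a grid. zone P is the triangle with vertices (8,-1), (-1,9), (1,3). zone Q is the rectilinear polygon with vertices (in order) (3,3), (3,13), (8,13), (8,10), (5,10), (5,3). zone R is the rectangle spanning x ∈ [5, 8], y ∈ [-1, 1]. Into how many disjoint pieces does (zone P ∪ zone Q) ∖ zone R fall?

(zone P ∪ zone Q) ∖ zone R is a single connected region.

1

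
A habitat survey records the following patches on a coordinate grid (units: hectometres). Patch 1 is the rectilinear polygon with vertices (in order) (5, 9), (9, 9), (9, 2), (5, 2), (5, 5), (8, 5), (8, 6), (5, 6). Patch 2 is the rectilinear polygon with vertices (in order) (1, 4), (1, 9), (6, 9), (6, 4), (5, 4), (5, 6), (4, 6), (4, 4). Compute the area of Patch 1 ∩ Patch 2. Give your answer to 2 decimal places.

4.00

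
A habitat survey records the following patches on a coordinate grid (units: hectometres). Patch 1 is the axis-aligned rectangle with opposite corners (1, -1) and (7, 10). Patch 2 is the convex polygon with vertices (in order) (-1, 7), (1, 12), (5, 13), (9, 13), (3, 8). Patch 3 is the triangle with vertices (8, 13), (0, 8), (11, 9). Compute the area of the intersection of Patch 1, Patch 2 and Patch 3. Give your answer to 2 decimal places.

The intersection is the polygon with vertices (5.4,10), (3.367,8.306), (1,8.091), (1,8.625), (3.2,10).
By the shoelace formula its area is 4.47.

4.47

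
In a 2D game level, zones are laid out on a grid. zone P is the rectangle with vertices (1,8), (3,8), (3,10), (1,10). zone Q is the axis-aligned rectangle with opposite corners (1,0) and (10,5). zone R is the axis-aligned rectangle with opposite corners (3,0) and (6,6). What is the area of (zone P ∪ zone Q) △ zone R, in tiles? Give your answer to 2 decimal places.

|zone P ∪ zone Q| = 49.
|(zone P ∪ zone Q) ∩ zone R| = 15.
|(zone P ∪ zone Q) △ zone R| = 49 + 18 − 30 = 37.00.

37.00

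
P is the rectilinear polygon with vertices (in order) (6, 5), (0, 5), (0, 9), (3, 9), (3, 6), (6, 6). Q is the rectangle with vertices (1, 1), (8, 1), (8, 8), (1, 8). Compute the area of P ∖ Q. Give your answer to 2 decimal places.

|P| = 15, |P∩Q| = 9.
|P ∖ Q| = |P| − |P∩Q| = 15 − 9 = 6.00.

6.00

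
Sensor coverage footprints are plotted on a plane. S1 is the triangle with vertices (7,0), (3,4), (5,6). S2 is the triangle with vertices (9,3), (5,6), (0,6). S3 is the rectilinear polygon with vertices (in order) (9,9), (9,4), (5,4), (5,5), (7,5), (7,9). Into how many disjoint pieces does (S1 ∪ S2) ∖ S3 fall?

2

(S1 ∪ S2) ∖ S3 splits into 2 disjoint pieces (area 11.125, area 0.8333).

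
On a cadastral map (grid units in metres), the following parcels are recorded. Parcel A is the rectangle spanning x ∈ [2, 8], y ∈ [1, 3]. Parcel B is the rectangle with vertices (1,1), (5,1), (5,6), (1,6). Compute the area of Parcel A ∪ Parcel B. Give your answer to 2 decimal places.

By inclusion–exclusion:
Individual areas: |Parcel A| = 12, |Parcel B| = 20.
|Parcel A∩Parcel B|: x∈[2,5], y∈[1,3] → 3·2 = 6.
|Parcel A ∪ Parcel B| = 32 − 6 = 26.00.

26.00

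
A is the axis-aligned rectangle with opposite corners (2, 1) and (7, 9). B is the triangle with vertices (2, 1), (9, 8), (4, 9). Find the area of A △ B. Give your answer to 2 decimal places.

23.80

|A| = 40, |B| = 21, |A∩B| = 18.6.
|A △ B| = |A| + |B| − 2·|A∩B| = 40 + 21 − 37.2 = 23.80.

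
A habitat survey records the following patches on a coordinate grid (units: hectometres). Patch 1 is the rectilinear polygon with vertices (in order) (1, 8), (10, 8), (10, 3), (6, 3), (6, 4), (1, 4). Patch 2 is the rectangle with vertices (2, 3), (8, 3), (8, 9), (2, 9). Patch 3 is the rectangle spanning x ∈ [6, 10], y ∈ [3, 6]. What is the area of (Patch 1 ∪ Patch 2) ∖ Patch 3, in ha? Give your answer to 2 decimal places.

|Patch 1 ∪ Patch 2| = 50.
|(Patch 1 ∪ Patch 2) ∩ Patch 3| = 12.
|(Patch 1 ∪ Patch 2) ∖ Patch 3| = 50 − 12 = 38.00.

38.00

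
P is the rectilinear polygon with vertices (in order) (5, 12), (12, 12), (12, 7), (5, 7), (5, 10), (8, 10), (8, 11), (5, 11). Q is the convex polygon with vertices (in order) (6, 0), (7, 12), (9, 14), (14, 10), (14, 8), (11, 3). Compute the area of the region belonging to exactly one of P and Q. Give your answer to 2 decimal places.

|P| = 32, |Q| = 68, |P∩Q| = 24.8167.
|P △ Q| = |P| + |Q| − 2·|P∩Q| = 32 + 68 − 49.6333 = 50.37.

50.37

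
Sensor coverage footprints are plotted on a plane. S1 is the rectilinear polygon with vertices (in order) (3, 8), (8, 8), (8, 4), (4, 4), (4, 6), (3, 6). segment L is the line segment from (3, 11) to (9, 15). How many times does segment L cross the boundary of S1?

The segment lies entirely outside S1 and never meets its boundary.

0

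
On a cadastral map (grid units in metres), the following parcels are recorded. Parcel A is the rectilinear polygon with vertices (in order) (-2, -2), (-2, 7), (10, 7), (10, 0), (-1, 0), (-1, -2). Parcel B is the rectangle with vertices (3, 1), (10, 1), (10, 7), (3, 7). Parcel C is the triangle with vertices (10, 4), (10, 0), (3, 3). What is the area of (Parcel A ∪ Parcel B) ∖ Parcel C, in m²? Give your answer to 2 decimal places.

72.00

|Parcel A ∪ Parcel B| = 86.
|(Parcel A ∪ Parcel B) ∩ Parcel C| = 14.
|(Parcel A ∪ Parcel B) ∖ Parcel C| = 86 − 14 = 72.00.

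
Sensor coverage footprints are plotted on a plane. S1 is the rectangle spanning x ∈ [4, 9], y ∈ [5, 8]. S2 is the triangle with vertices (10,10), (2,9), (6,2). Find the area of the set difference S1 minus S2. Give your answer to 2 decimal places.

2.32

|S1| = 15, |S1∩S2| = 12.6786.
|S1 ∖ S2| = |S1| − |S1∩S2| = 15 − 12.6786 = 2.32.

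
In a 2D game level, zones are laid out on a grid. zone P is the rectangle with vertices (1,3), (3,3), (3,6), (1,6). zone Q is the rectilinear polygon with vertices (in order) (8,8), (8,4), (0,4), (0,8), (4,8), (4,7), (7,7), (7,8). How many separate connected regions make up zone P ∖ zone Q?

zone P ∖ zone Q is a single connected region.

1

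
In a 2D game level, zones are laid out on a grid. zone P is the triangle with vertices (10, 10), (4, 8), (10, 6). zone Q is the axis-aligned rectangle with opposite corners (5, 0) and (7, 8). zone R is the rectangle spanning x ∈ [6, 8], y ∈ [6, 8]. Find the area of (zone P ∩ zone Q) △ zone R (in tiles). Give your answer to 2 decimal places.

|zone P ∩ zone Q| = 1.3333.
|(zone P ∩ zone Q) ∩ zone R| = 0.8333.
|(zone P ∩ zone Q) △ zone R| = 1.3333 + 4 − 1.6667 = 3.67.

3.67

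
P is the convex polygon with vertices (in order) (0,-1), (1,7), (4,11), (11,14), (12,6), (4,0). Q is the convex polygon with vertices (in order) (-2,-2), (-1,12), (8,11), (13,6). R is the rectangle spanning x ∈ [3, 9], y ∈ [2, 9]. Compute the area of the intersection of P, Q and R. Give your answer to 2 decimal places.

The intersection is the polygon with vertices (5.5,2), (3,2), (3,9), (9,9), (9,3.867).
By the shoelace formula its area is 38.73.

38.73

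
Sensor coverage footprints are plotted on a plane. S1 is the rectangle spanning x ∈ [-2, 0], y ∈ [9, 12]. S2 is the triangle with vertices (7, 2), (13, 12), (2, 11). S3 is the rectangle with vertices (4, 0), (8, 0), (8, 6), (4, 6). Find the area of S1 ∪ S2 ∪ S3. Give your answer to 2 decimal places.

74.39

By inclusion–exclusion:
Individual areas: |S1| = 6, |S2| = 52, |S3| = 24.
|S1∩S2| = 0.
|S1∩S3| = 0 (no overlap).
|S2∩S3| = 7.6111.
|S1∩S2∩S3| = 0.
|S1 ∪ S2 ∪ S3| = 82 − 7.6111 + 0 = 74.39.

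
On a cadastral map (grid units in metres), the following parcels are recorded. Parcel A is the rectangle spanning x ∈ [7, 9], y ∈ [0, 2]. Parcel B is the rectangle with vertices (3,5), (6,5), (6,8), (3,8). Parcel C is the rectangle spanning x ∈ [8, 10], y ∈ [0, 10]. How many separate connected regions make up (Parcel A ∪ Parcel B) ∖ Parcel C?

(Parcel A ∪ Parcel B) ∖ Parcel C splits into 2 disjoint pieces (area 2, area 9).

2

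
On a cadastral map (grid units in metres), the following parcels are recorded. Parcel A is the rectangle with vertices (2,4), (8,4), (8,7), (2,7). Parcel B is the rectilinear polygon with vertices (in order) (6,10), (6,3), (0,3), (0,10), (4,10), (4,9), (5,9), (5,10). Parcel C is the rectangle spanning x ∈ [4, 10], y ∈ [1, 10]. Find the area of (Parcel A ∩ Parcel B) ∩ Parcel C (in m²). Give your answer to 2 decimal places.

6.00

The region (Parcel A ∩ Parcel B) ∩ Parcel C is the polygon with vertices (6,7), (6,4), (4,4), (4,7).
By the shoelace formula its area is 6.00.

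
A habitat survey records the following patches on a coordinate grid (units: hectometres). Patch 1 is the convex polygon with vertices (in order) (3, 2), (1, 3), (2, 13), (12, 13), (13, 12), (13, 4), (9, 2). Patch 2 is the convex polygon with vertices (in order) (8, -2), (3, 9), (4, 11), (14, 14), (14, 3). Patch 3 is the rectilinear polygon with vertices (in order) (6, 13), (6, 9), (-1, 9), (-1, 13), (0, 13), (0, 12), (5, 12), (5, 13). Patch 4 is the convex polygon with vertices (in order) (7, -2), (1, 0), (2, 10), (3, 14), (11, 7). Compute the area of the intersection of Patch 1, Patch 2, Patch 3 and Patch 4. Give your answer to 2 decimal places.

The intersection is the polygon with vertices (5.809,11.543), (6,11.375), (6,9), (3,9), (4,11).
By the shoelace formula its area is 5.58.

5.58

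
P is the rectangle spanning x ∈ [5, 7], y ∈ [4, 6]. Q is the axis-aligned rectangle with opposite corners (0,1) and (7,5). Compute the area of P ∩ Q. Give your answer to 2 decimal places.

2.00

|P∩Q|: x∈[5,7], y∈[4,5] → 2·1 = 2.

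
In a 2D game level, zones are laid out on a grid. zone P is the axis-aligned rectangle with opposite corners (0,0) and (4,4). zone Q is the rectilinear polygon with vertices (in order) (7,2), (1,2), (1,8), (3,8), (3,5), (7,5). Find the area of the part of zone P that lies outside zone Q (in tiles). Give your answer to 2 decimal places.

10.00

|zone P| = 16, |zone P∩zone Q| = 6.
|zone P ∖ zone Q| = |zone P| − |zone P∩zone Q| = 16 − 6 = 10.00.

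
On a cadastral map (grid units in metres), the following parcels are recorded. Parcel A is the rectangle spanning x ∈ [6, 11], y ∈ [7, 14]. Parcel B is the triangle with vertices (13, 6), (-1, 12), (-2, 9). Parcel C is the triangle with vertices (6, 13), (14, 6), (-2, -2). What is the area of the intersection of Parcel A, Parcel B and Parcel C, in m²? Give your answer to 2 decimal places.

4.27

The intersection is the polygon with vertices (10.667,7), (8,7), (6,7.4), (6,9).
By the shoelace formula its area is 4.27.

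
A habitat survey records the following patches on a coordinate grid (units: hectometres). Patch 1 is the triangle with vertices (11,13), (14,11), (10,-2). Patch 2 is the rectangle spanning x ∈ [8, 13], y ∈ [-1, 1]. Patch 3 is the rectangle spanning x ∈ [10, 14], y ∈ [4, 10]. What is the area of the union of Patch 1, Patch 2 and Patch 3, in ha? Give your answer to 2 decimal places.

43.52

By inclusion–exclusion:
Individual areas: |Patch 1| = 23.5, |Patch 2| = 10, |Patch 3| = 24.
|Patch 1∩Patch 2| = 0.9641.
|Patch 1∩Patch 3| = 13.0154.
|Patch 2∩Patch 3| = 0 (no overlap).
|Patch 1∩Patch 2∩Patch 3| = 0.
|Patch 1 ∪ Patch 2 ∪ Patch 3| = 57.5 − 13.9795 + 0 = 43.52.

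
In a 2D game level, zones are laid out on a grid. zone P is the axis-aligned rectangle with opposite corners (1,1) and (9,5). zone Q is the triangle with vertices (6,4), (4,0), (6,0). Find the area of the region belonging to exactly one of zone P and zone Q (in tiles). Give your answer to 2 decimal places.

|zone P| = 32, |zone Q| = 4, |zone P∩zone Q| = 2.25.
|zone P △ zone Q| = |zone P| + |zone Q| − 2·|zone P∩zone Q| = 32 + 4 − 4.5 = 31.50.

31.50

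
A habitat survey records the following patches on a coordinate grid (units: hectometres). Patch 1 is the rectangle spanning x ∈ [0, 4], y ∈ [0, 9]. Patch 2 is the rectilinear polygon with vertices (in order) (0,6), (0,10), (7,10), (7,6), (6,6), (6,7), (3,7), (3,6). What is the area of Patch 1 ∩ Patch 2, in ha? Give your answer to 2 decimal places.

The intersection is the polygon with vertices (4,9), (4,7), (3,7), (3,6), (0,6), (0,9).
By the shoelace formula its area is 11.00.

11.00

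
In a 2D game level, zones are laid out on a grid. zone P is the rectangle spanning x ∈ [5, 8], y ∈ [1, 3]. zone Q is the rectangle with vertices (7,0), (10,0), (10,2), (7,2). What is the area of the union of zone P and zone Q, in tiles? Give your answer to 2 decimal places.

By inclusion–exclusion:
Individual areas: |zone P| = 6, |zone Q| = 6.
|zone P∩zone Q|: x∈[7,8], y∈[1,2] → 1·1 = 1.
|zone P ∪ zone Q| = 12 − 1 = 11.00.

11.00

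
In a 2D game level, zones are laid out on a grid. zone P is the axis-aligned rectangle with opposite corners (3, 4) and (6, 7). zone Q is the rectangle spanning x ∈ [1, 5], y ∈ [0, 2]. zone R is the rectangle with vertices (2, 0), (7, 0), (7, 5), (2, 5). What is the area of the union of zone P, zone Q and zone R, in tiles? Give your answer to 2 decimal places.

By inclusion–exclusion:
Individual areas: |zone P| = 9, |zone Q| = 8, |zone R| = 25.
|zone P∩zone Q| = 0 (no overlap).
|zone P∩zone R|: x∈[3,6], y∈[4,5] → 3·1 = 3.
|zone Q∩zone R|: x∈[2,5], y∈[0,2] → 3·2 = 6.
|zone P∩zone Q∩zone R| = 0.
|zone P ∪ zone Q ∪ zone R| = 42 − 9 + 0 = 33.00.

33.00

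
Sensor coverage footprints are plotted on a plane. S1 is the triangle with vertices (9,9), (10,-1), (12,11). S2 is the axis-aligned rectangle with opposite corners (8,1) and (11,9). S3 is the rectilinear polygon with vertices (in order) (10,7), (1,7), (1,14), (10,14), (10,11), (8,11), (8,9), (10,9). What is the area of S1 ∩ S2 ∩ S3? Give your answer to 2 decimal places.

The intersection is the polygon with vertices (10,9), (10,7), (9.2,7), (9,9).
By the shoelace formula its area is 1.80.

1.80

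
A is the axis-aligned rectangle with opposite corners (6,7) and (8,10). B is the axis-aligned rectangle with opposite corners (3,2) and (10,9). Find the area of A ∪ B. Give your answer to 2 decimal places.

By inclusion–exclusion:
Individual areas: |A| = 6, |B| = 49.
|A∩B|: x∈[6,8], y∈[7,9] → 2·2 = 4.
|A ∪ B| = 55 − 4 = 51.00.

51.00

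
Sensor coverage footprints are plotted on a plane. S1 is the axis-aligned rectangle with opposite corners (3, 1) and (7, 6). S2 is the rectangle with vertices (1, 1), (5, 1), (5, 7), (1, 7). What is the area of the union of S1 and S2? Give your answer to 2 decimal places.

34.00

By inclusion–exclusion:
Individual areas: |S1| = 20, |S2| = 24.
|S1∩S2|: x∈[3,5], y∈[1,6] → 2·5 = 10.
|S1 ∪ S2| = 44 − 10 = 34.00.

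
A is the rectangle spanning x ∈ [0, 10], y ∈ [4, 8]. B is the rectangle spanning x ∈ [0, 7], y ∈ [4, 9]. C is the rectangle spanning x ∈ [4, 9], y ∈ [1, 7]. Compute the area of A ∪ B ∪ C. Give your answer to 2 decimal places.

By inclusion–exclusion:
Individual areas: |A| = 40, |B| = 35, |C| = 30.
|A∩B|: x∈[0,7], y∈[4,8] → 7·4 = 28.
|A∩C|: x∈[4,9], y∈[4,7] → 5·3 = 15.
|B∩C|: x∈[4,7], y∈[4,7] → 3·3 = 9.
|A∩B∩C| = 9.
|A ∪ B ∪ C| = 105 − 52 + 9 = 62.00.

62.00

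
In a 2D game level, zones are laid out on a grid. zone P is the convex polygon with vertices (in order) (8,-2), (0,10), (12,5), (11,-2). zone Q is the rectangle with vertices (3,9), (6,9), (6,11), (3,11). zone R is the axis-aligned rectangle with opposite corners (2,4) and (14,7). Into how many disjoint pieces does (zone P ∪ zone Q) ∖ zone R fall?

(zone P ∪ zone Q) ∖ zone R splits into 3 disjoint pieces (area 7.8, area 32.5714, area 6).

3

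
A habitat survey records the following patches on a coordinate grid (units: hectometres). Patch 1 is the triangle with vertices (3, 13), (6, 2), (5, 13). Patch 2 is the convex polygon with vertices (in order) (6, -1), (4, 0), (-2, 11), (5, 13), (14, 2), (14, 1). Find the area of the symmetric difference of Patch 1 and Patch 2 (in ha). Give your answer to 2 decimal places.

109.56

|Patch 1| = 11, |Patch 2| = 119.5, |Patch 1∩Patch 2| = 10.4699.
|Patch 1 △ Patch 2| = |Patch 1| + |Patch 2| − 2·|Patch 1∩Patch 2| = 11 + 119.5 − 20.9398 = 109.56.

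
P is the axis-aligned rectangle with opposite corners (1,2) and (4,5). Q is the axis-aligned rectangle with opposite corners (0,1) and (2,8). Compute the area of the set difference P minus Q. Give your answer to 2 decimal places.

6.00

|P∩Q|: x∈[1,2], y∈[2,5] → 1·3 = 3.
|P| = 9.
|P ∖ Q| = |P| − |P∩Q| = 9 − 3 = 6.00.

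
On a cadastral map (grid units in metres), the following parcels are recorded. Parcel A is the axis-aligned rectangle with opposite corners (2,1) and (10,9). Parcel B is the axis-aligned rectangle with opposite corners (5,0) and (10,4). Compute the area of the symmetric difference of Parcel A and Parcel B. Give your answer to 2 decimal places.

|Parcel A∩Parcel B|: x∈[5,10], y∈[1,4] → 5·3 = 15.
|Parcel A △ Parcel B| = |Parcel A| + |Parcel B| − 2·|Parcel A∩Parcel B| = 64 + 20 − 30 = 54.00.

54.00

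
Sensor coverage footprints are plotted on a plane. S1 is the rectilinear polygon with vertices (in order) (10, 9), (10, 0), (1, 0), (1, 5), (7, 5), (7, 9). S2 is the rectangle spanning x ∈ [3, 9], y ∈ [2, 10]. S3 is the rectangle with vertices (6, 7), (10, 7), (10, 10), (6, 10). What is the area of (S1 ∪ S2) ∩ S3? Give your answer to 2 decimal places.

The region (S1 ∪ S2) ∩ S3 is the polygon with vertices (9,10), (9,9), (10,9), (10,7), (6,7), (6,10).
By the shoelace formula its area is 11.00.

11.00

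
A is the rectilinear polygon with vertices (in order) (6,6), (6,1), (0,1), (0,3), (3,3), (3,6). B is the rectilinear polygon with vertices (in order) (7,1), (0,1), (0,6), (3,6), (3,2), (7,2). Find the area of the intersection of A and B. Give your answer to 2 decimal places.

9.00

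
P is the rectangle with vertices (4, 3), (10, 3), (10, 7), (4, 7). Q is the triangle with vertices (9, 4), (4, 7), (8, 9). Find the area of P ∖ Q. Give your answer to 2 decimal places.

17.40

|P| = 24, |P∩Q| = 6.6.
|P ∖ Q| = |P| − |P∩Q| = 24 − 6.6 = 17.40.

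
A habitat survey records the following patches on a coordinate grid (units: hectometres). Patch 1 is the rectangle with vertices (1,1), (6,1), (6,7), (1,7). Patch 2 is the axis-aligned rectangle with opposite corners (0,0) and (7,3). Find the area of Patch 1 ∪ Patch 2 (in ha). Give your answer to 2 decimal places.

41.00

By inclusion–exclusion:
Individual areas: |Patch 1| = 30, |Patch 2| = 21.
|Patch 1∩Patch 2|: x∈[1,6], y∈[1,3] → 5·2 = 10.
|Patch 1 ∪ Patch 2| = 51 − 10 = 41.00.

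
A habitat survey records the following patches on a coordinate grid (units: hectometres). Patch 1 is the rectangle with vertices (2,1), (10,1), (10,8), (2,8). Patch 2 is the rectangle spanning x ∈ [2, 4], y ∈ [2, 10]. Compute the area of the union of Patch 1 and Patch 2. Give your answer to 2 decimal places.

By inclusion–exclusion:
Individual areas: |Patch 1| = 56, |Patch 2| = 16.
|Patch 1∩Patch 2|: x∈[2,4], y∈[2,8] → 2·6 = 12.
|Patch 1 ∪ Patch 2| = 72 − 12 = 60.00.

60.00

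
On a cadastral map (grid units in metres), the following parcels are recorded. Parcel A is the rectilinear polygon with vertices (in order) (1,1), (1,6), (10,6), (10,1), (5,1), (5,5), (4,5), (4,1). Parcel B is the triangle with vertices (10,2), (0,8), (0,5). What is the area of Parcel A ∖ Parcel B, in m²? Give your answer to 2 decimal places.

31.83

|Parcel A| = 41, |Parcel A∩Parcel B| = 9.1667.
|Parcel A ∖ Parcel B| = |Parcel A| − |Parcel A∩Parcel B| = 41 − 9.1667 = 31.83.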